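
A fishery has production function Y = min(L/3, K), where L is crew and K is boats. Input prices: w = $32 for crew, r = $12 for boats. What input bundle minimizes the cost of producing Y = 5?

L* = 15, K* = 5

With a fixed-proportions technology, the cost-minimizing bundle uses no slack in either input: L/3 = K = Y.
So L = 3·5 = 15 and K = 5.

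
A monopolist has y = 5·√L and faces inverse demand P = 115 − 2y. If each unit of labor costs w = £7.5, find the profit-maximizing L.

L* = 25

Marginal revenue from the inverse demand is MR = 115 − 4y.
The marginal product is MP_L = 2.5·L^(-1/2).
A monopolist hires until marginal revenue product equals the wage: MR·MP_L = w.
At L, y = 5·√L. Substituting and solving: (115 − 20·√L)·2.5·L^(-1/2) = 7.5 gives L = 25.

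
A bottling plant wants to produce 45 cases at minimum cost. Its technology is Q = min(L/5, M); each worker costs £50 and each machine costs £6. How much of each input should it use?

L* = 225, M* = 45

With a fixed-proportions technology, the cost-minimizing bundle uses no slack in either input: L/5 = M = Q.
So L = 5·45 = 225 and M = 45.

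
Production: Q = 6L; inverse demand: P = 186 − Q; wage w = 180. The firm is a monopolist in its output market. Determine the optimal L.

L* = 13

Marginal revenue from the inverse demand is MR = 186 − 2Q.
The marginal product is MP_L = 6.
A monopolist hires until marginal revenue product equals the wage: MR·MP_L = w.
(186 − 12L)·6 = 180, so L = 13.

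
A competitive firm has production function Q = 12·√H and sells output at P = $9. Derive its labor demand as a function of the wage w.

MP_H = (1/2)·12·H^(-1/2) = 6·H^(-1/2).
Setting P·MP_H = w: 54·H^(-1/2) = w.
Solving for H: H^(-1/2) = w/54, so H = (54/w)^(2).

H(w) = 2916/w²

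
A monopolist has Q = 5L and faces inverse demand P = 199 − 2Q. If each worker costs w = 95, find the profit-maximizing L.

Marginal revenue from the inverse demand is MR = 199 − 4Q.
The marginal product is MP_L = 5.
A monopolist hires until marginal revenue product equals the wage: MR·MP_L = w.
(199 − 20L)·5 = 95, so L = 9.

L* = 9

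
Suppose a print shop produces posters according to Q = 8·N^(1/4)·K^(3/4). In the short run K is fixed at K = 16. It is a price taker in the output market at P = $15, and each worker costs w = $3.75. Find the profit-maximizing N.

N* = 256

With K = 16, MP_N = (1/4)·8·N^(-3/4)·16^(3/4) = 16·N^(-3/4).
Profit maximization for a price taker requires P·MP_N = w: 15·16·N^(-3/4) = 3.75.
So N^(-3/4) = 0.015625, which gives N = 256.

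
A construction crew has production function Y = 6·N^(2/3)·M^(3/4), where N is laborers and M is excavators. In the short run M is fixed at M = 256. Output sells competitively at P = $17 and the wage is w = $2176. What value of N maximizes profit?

N* = 8

With M = 256, MP_N = (2/3)·6·N^(-1/3)·256^(3/4) = 256·N^(-1/3).
Profit maximization for a price taker requires P·MP_N = w: 17·256·N^(-1/3) = 2176.
So N^(-1/3) = 0.5, which gives N = 8.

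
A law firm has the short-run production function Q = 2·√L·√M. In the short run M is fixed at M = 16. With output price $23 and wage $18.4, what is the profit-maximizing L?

With M = 16, MP_L = (1/2)·2·L^(-1/2)·16^(1/2) = 4·L^(-1/2).
Profit maximization for a price taker requires P·MP_L = w: 23·4·L^(-1/2) = 18.4.
So L^(-1/2) = 0.2, which gives L = 25.

L* = 25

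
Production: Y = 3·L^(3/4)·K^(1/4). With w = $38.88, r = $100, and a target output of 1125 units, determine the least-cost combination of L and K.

L* = 625, K* = 81

Cost minimization requires the marginal rate of technical substitution to equal the input-price ratio: MP_L/MP_K = w/r.
Here MP_L/MP_K = (3/4)·(K/L)/(1/4) = 3·(K/L). Setting this equal to 38.88/100 = 0.3888 gives K = 0.1296L.
Substituting into Y = 1125: 3·L^(3/4)·(0.1296L)^(1/4) = 1125.
Solving, L = 625 and K = 81.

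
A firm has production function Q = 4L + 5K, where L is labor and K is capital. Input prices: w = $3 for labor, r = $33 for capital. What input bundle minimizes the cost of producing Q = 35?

The inputs are perfect substitutes, so the firm uses whichever has the lower cost per unit of output.
Cost per unit of output via L is w/4 = 0.75; via K it is r/5 = 6.6. L is cheaper.
Producing Q = 35 with L alone: L = 8.75, K = 0.

L* = 8.75, K* = 0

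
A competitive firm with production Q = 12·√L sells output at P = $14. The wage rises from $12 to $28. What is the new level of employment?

From P·MP_L = w with MP_L = 6·L^(-1/2), the labor demand is L(w) = (84/w)^(2).
At w = 12: L = 49. At w = 28: L = 9.

L* = 9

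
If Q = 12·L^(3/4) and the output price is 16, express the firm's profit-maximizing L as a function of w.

MP_L = (3/4)·12·L^(-1/4) = 9·L^(-1/4).
Setting P·MP_L = w: 144·L^(-1/4) = w.
Solving for L: L^(-1/4) = w/144, so L = (144/w)^(4).

L(w) = (144/w)^(4)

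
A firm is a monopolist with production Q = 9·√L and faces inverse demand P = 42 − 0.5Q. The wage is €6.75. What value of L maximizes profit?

Marginal revenue from the inverse demand is MR = 42 − Q.
The marginal product is MP_L = 4.5·L^(-1/2).
A monopolist hires until marginal revenue product equals the wage: MR·MP_L = w.
At L, Q = 9·√L. Substituting and solving: (42 − 9·√L)·4.5·L^(-1/2) = 6.75 gives L = 16.

L* = 16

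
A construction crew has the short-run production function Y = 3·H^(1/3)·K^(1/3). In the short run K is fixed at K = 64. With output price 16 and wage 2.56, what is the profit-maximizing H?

H* = 125

With K = 64, MP_H = (1/3)·3·H^(-2/3)·64^(1/3) = 4·H^(-2/3).
Profit maximization for a price taker requires P·MP_H = w: 16·4·H^(-2/3) = 2.56.
So H^(-2/3) = 0.04, which gives H = 125.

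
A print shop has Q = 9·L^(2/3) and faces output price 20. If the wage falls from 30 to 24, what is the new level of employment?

L* = 125

From P·MP_L = w with MP_L = 6·L^(-1/3), the labor demand is L(w) = (120/w)^(3).
At w = 30: L = 64. At w = 24: L = 125.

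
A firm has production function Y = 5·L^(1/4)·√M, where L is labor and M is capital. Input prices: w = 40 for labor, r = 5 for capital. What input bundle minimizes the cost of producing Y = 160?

L* = 16, M* = 256

Cost minimization requires the marginal rate of technical substitution to equal the input-price ratio: MP_L/MP_M = w/r.
Here MP_L/MP_M = (1/4)·(M/L)/(1/2) = 0.5·(M/L). Setting this equal to 40/5 = 8 gives M = 16L.
Substituting into Y = 160: 5·L^(1/4)·(16L)^(1/2) = 160.
Solving, L = 16 and M = 256.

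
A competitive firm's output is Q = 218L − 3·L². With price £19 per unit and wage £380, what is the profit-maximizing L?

L* = 33

The marginal product of L is MP_L = 218 − 6L.
A price-taking firm hires until the value of the marginal product equals the wage: P·MP_L = w, so 19·(218 − 6L) = 380.
Then 218 − 6L = 20, giving L = 33.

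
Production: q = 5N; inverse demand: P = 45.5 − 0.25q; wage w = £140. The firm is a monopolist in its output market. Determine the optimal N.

N* = 7

Marginal revenue from the inverse demand is MR = 45.5 − 0.5q.
The marginal product is MP_N = 5.
A monopolist hires until marginal revenue product equals the wage: MR·MP_N = w.
(45.5 − 2.5N)·5 = 140, so N = 7.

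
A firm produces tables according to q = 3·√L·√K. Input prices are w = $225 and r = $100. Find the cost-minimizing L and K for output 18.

Cost minimization requires the marginal rate of technical substitution to equal the input-price ratio: MP_L/MP_K = w/r.
Here MP_L/MP_K = (1/2)·(K/L)/(1/2) = (K/L). Setting this equal to 225/100 = 2.25 gives K = 2.25L.
Substituting into q = 18: 3·L^(1/2)·(2.25L)^(1/2) = 18.
Solving, L = 4 and K = 9.

L* = 4, K* = 9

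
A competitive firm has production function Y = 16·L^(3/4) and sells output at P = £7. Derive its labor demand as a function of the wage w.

MP_L = (3/4)·16·L^(-1/4) = 12·L^(-1/4).
Setting P·MP_L = w: 84·L^(-1/4) = w.
Solving for L: L^(-1/4) = w/84, so L = (84/w)^(4).

L(w) = (84/w)^(4)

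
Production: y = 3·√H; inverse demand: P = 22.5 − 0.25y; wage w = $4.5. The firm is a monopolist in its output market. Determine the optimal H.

Marginal revenue from the inverse demand is MR = 22.5 − 0.5y.
The marginal product is MP_H = 1.5·H^(-1/2).
A monopolist hires until marginal revenue product equals the wage: MR·MP_H = w.
At H, y = 3·√H. Substituting and solving: (22.5 − 1.5·√H)·1.5·H^(-1/2) = 4.5 gives H = 25.

H* = 25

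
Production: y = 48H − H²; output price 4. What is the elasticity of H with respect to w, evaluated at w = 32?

ε = -0.2

From P·MP_H = w with MP_H = 48 − 2H, labor demand is H(w) = (48 − w/4)/2.
dH/dw = −1/(8) = -0.125.
At w = 32, H = 20, so ε = (dH/dw)·(w/H) = (-0.125)·(32/20) = -0.2.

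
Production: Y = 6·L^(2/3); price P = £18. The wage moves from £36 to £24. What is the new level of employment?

L* = 27

From P·MP_L = w with MP_L = 4·L^(-1/3), the labor demand is L(w) = (72/w)^(3).
At w = 36: L = 8. At w = 24: L = 27.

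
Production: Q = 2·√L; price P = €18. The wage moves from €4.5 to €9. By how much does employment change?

From P·MP_L = w with MP_L = L^(-1/2), the labor demand is L(w) = (18/w)^(2).
At w = 4.5: L = 16. At w = 9: L = 4.
ΔL = 4 − 16 = -12.

ΔL = -12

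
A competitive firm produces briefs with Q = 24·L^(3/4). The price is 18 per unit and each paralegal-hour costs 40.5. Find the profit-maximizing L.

L* = 4096

MP_L = (3/4)·24·L^(-1/4) = 18·L^(-1/4).
Profit maximization for a price taker requires P·MP_L = w: 18·18·L^(-1/4) = 40.5.
So L^(-1/4) = 0.125, which gives L = 4096.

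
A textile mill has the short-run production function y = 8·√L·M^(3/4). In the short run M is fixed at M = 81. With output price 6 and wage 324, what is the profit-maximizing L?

L* = 4

With M = 81, MP_L = (1/2)·8·L^(-1/2)·81^(3/4) = 108·L^(-1/2).
Profit maximization for a price taker requires P·MP_L = w: 6·108·L^(-1/2) = 324.
So L^(-1/2) = 0.5, which gives L = 4.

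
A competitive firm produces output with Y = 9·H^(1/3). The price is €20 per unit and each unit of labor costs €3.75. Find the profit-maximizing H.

MP_H = (1/3)·9·H^(-2/3) = 3·H^(-2/3).
Profit maximization for a price taker requires P·MP_H = w: 20·3·H^(-2/3) = 3.75.
So H^(-2/3) = 0.0625, which gives H = 64.

H* = 64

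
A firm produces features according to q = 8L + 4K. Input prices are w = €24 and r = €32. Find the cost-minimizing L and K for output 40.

L* = 5, K* = 0

The inputs are perfect substitutes, so the firm uses whichever has the lower cost per unit of output.
Cost per unit of output via L is w/8 = 3; via K it is r/4 = 8. L is cheaper.
Producing q = 40 with L alone: L = 5, K = 0.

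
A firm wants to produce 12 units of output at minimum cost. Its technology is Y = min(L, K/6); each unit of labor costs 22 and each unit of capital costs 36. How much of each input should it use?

L* = 12, K* = 72

With a fixed-proportions technology, the cost-minimizing bundle uses no slack in either input: L = K/6 = Y.
So L = 12 and K = 6·12 = 72.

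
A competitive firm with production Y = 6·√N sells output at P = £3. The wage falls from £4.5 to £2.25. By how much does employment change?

ΔN = 12

From P·MP_N = w with MP_N = 3·N^(-1/2), the labor demand is N(w) = (9/w)^(2).
At w = 4.5: N = 4. At w = 2.25: N = 16.
ΔN = 16 − 4 = 12.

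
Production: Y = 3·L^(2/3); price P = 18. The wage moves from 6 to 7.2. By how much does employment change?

From P·MP_L = w with MP_L = 2·L^(-1/3), the labor demand is L(w) = (36/w)^(3).
At w = 6: L = 216. At w = 7.2: L = 125.
ΔL = 125 − 216 = -91.

ΔL = -91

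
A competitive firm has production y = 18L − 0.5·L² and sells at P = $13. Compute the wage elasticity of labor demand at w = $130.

ε = -1.25

From P·MP_L = w with MP_L = 18 − L, labor demand is L(w) = 18 − w/13.
dL/dw = −1/(13) = -1/13.
At w = 130, L = 8, so ε = (dL/dw)·(w/L) = (-1/13)·(130/8) = -1.25.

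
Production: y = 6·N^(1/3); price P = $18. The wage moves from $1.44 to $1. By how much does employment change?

ΔN = 91

From P·MP_N = w with MP_N = 2·N^(-2/3), the labor demand is N(w) = (36/w)^(3/2).
At w = 1.44: N = 125. At w = 1: N = 216.
ΔN = 216 − 125 = 91.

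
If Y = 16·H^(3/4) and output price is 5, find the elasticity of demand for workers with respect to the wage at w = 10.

ε = -4

MP_H = (3/4)·16·H^(-1/4), so P·MP_H = w gives 60·H^(-1/4) = w.
Solving, H(w) = (60/w)^(4). This is a constant-elasticity form: H ∝ w^(−4), so ε = −4.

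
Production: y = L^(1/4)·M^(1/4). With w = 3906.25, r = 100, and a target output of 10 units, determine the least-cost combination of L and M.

L* = 16, M* = 625

Cost minimization requires the marginal rate of technical substitution to equal the input-price ratio: MP_L/MP_M = w/r.
Here MP_L/MP_M = (1/4)·(M/L)/(1/4) = (M/L). Setting this equal to 3906.25/100 = 39.0625 gives M = 39.0625L.
Substituting into y = 10: L^(1/4)·(39.0625L)^(1/4) = 10.
Solving, L = 16 and M = 625.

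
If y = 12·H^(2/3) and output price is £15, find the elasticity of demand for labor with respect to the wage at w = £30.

ε = -3

MP_H = (2/3)·12·H^(-1/3), so P·MP_H = w gives 120·H^(-1/3) = w.
Solving, H(w) = (120/w)^(3). This is a constant-elasticity form: H ∝ w^(−3), so ε = −3.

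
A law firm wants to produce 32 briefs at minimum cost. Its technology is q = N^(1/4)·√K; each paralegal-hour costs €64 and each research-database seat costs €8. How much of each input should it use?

Cost minimization requires the marginal rate of technical substitution to equal the input-price ratio: MP_N/MP_K = w/r.
Here MP_N/MP_K = (1/4)·(K/N)/(1/2) = 0.5·(K/N). Setting this equal to 64/8 = 8 gives K = 16N.
Substituting into q = 32: N^(1/4)·(16N)^(1/2) = 32.
Solving, N = 16 and K = 256.

N* = 16, K* = 256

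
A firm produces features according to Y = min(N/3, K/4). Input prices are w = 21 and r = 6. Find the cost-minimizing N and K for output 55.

With a fixed-proportions technology, the cost-minimizing bundle uses no slack in either input: N/3 = K/4 = Y.
So N = 3·55 = 165 and K = 4·55 = 220.

N* = 165, K* = 220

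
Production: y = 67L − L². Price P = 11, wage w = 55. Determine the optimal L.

The marginal product of L is MP_L = 67 − 2L.
A price-taking firm hires until the value of the marginal product equals the wage: P·MP_L = w, so 11·(67 − 2L) = 55.
Then 67 − 2L = 5, giving L = 31.

L* = 31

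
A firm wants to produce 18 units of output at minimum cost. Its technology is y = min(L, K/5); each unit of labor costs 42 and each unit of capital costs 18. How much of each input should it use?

With a fixed-proportions technology, the cost-minimizing bundle uses no slack in either input: L = K/5 = y.
So L = 18 and K = 5·18 = 90.

L* = 18, K* = 90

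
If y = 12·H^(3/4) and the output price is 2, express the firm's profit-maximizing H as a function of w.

H(w) = 104976/w^(4)

MP_H = (3/4)·12·H^(-1/4) = 9·H^(-1/4).
Setting P·MP_H = w: 18·H^(-1/4) = w.
Solving for H: H^(-1/4) = w/18, so H = (18/w)^(4).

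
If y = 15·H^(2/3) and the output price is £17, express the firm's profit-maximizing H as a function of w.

H(w) = 4913000/w³

MP_H = (2/3)·15·H^(-1/3) = 10·H^(-1/3).
Setting P·MP_H = w: 170·H^(-1/3) = w.
Solving for H: H^(-1/3) = w/170, so H = (170/w)^(3).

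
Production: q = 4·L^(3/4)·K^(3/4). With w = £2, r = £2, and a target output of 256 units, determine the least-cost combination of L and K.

L* = 16, K* = 16

Cost minimization requires the marginal rate of technical substitution to equal the input-price ratio: MP_L/MP_K = w/r.
Here MP_L/MP_K = (3/4)·(K/L)/(3/4) = (K/L). Setting this equal to 2/2 = 1 gives K = L.
Substituting into q = 256: 4·L^(3/4)·(L)^(3/4) = 256.
Solving, L = 16 and K = 16.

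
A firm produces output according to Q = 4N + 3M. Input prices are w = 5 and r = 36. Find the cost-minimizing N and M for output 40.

N* = 10, M* = 0

The inputs are perfect substitutes, so the firm uses whichever has the lower cost per unit of output.
Cost per unit of output via N is w/4 = 1.25; via M it is r/3 = 12. N is cheaper.
Producing Q = 40 with N alone: N = 10, M = 0.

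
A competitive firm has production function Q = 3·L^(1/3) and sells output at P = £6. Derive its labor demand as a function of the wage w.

MP_L = (1/3)·3·L^(-2/3) = L^(-2/3).
Setting P·MP_L = w: 6·L^(-2/3) = w.
Solving for L: L^(-2/3) = w/6, so L = (6/w)^(3/2).

L(w) = (6/w)^(3/2)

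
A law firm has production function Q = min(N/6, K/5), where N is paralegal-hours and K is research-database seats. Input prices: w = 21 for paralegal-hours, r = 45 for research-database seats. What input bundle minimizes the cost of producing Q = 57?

With a fixed-proportions technology, the cost-minimizing bundle uses no slack in either input: N/6 = K/5 = Q.
So N = 6·57 = 342 and K = 5·57 = 285.

N* = 342, K* = 285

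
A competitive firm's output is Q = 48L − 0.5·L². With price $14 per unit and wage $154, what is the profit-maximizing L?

L* = 37

The marginal product of L is MP_L = 48 − L.
A price-taking firm hires until the value of the marginal product equals the wage: P·MP_L = w, so 14·(48 − L) = 154.
Then 48 − L = 11, giving L = 37.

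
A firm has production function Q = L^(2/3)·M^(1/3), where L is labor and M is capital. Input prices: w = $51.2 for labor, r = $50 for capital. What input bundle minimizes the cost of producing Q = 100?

L* = 125, M* = 64

Cost minimization requires the marginal rate of technical substitution to equal the input-price ratio: MP_L/MP_M = w/r.
Here MP_L/MP_M = (2/3)·(M/L)/(1/3) = 2·(M/L). Setting this equal to 51.2/50 = 1.024 gives M = 0.512L.
Substituting into Q = 100: L^(2/3)·(0.512L)^(1/3) = 100.
Solving, L = 125 and M = 64.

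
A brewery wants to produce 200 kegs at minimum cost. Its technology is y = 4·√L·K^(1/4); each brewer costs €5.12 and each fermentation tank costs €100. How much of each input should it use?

L* = 625, K* = 16

Cost minimization requires the marginal rate of technical substitution to equal the input-price ratio: MP_L/MP_K = w/r.
Here MP_L/MP_K = (1/2)·(K/L)/(1/4) = 2·(K/L). Setting this equal to 5.12/100 = 0.0512 gives K = 0.0256L.
Substituting into y = 200: 4·L^(1/2)·(0.0256L)^(1/4) = 200.
Solving, L = 625 and K = 16.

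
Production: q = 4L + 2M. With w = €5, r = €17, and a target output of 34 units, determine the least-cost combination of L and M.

The inputs are perfect substitutes, so the firm uses whichever has the lower cost per unit of output.
Cost per unit of output via L is w/4 = 1.25; via M it is r/2 = 8.5. L is cheaper.
Producing q = 34 with L alone: L = 8.5, M = 0.

L* = 8.5, M* = 0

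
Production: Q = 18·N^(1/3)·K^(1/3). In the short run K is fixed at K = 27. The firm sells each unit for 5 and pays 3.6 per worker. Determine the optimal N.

With K = 27, MP_N = (1/3)·18·N^(-2/3)·27^(1/3) = 18·N^(-2/3).
Profit maximization for a price taker requires P·MP_N = w: 5·18·N^(-2/3) = 3.6.
So N^(-2/3) = 0.04, which gives N = 125.

N* = 125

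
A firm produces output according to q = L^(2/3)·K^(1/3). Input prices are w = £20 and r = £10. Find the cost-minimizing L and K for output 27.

Cost minimization requires the marginal rate of technical substitution to equal the input-price ratio: MP_L/MP_K = w/r.
Here MP_L/MP_K = (2/3)·(K/L)/(1/3) = 2·(K/L). Setting this equal to 20/10 = 2 gives K = L.
Substituting into q = 27: L^(2/3)·(L)^(1/3) = 27.
Solving, L = 27 and K = 27.

L* = 27, K* = 27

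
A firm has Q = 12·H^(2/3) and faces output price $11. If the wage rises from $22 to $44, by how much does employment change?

ΔH = -56

From P·MP_H = w with MP_H = 8·H^(-1/3), the labor demand is H(w) = (88/w)^(3).
At w = 22: H = 64. At w = 44: H = 8.
ΔH = 8 − 64 = -56.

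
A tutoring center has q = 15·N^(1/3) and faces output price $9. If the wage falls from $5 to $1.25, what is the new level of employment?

N* = 216

From P·MP_N = w with MP_N = 5·N^(-2/3), the labor demand is N(w) = (45/w)^(3/2).
At w = 5: N = 27. At w = 1.25: N = 216.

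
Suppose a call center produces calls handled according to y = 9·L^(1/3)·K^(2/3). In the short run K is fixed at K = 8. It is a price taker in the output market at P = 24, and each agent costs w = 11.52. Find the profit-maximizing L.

L* = 125

With K = 8, MP_L = (1/3)·9·L^(-2/3)·8^(2/3) = 12·L^(-2/3).
Profit maximization for a price taker requires P·MP_L = w: 24·12·L^(-2/3) = 11.52.
So L^(-2/3) = 0.04, which gives L = 125.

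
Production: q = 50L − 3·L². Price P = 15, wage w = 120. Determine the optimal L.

L* = 7

The marginal product of L is MP_L = 50 − 6L.
A price-taking firm hires until the value of the marginal product equals the wage: P·MP_L = w, so 15·(50 − 6L) = 120.
Then 50 − 6L = 8, giving L = 7.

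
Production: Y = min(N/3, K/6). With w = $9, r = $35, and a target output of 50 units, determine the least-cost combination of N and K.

N* = 150, K* = 300

With a fixed-proportions technology, the cost-minimizing bundle uses no slack in either input: N/3 = K/6 = Y.
So N = 3·50 = 150 and K = 6·50 = 300.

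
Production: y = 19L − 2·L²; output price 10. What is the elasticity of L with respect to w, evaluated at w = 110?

From P·MP_L = w with MP_L = 19 − 4L, labor demand is L(w) = (19 − w/10)/4.
dL/dw = −1/(40) = -0.025.
At w = 110, L = 2, so ε = (dL/dw)·(w/L) = (-0.025)·(110/2) = -1.375.

ε = -1.375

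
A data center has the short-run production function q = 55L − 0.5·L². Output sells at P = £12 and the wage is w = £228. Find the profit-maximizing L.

The marginal product of L is MP_L = 55 − L.
A price-taking firm hires until the value of the marginal product equals the wage: P·MP_L = w, so 12·(55 − L) = 228.
Then 55 − L = 19, giving L = 36.

L* = 36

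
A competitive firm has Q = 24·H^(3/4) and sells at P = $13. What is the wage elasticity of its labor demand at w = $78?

ε = -4

MP_H = (3/4)·24·H^(-1/4), so P·MP_H = w gives 234·H^(-1/4) = w.
Solving, H(w) = (234/w)^(4). This is a constant-elasticity form: H ∝ w^(−4), so ε = −4.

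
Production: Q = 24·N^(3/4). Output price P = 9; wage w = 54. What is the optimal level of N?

MP_N = (3/4)·24·N^(-1/4) = 18·N^(-1/4).
Profit maximization for a price taker requires P·MP_N = w: 9·18·N^(-1/4) = 54.
So N^(-1/4) = 1/3, which gives N = 81.

N* = 81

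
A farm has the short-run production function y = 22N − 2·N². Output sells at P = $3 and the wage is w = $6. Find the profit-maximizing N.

N* = 5

The marginal product of N is MP_N = 22 − 4N.
A price-taking firm hires until the value of the marginal product equals the wage: P·MP_N = w, so 3·(22 − 4N) = 6.
Then 22 − 4N = 2, giving N = 5.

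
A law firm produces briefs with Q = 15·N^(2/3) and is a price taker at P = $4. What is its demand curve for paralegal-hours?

N(w) = 64000/w³

MP_N = (2/3)·15·N^(-1/3) = 10·N^(-1/3).
Setting P·MP_N = w: 40·N^(-1/3) = w.
Solving for N: N^(-1/3) = w/40, so N = (40/w)^(3).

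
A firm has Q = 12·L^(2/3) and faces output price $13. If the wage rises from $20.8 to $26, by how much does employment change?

ΔL = -61

From P·MP_L = w with MP_L = 8·L^(-1/3), the labor demand is L(w) = (104/w)^(3).
At w = 20.8: L = 125. At w = 26: L = 64.
ΔL = 64 − 125 = -61.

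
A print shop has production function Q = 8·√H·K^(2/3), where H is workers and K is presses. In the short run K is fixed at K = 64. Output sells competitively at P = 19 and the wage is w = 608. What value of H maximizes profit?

With K = 64, MP_H = (1/2)·8·H^(-1/2)·64^(2/3) = 64·H^(-1/2).
Profit maximization for a price taker requires P·MP_H = w: 19·64·H^(-1/2) = 608.
So H^(-1/2) = 0.5, which gives H = 4.

H* = 4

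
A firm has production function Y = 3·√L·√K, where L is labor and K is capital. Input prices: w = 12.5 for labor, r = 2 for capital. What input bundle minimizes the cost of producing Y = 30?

L* = 4, K* = 25

Cost minimization requires the marginal rate of technical substitution to equal the input-price ratio: MP_L/MP_K = w/r.
Here MP_L/MP_K = (1/2)·(K/L)/(1/2) = (K/L). Setting this equal to 12.5/2 = 6.25 gives K = 6.25L.
Substituting into Y = 30: 3·L^(1/2)·(6.25L)^(1/2) = 30.
Solving, L = 4 and K = 25.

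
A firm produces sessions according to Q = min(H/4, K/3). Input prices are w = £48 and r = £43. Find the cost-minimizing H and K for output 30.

H* = 120, K* = 90

With a fixed-proportions technology, the cost-minimizing bundle uses no slack in either input: H/4 = K/3 = Q.
So H = 4·30 = 120 and K = 3·30 = 90.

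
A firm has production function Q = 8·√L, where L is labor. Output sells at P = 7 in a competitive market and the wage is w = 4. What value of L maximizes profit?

MP_L = (1/2)·8·L^(-1/2) = 4·L^(-1/2).
Profit maximization for a price taker requires P·MP_L = w: 7·4·L^(-1/2) = 4.
So L^(-1/2) = 1/7, which gives L = 49.

L* = 49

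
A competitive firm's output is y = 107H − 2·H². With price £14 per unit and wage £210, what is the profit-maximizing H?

H* = 23

The marginal product of H is MP_H = 107 − 4H.
A price-taking firm hires until the value of the marginal product equals the wage: P·MP_H = w, so 14·(107 − 4H) = 210.
Then 107 − 4H = 15, giving H = 23.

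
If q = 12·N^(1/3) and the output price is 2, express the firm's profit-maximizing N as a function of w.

MP_N = (1/3)·12·N^(-2/3) = 4·N^(-2/3).
Setting P·MP_N = w: 8·N^(-2/3) = w.
Solving for N: N^(-2/3) = w/8, so N = (8/w)^(3/2).

N(w) = (8/w)^(3/2)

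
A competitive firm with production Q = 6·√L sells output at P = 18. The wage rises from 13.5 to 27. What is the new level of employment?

L* = 4

From P·MP_L = w with MP_L = 3·L^(-1/2), the labor demand is L(w) = (54/w)^(2).
At w = 13.5: L = 16. At w = 27: L = 4.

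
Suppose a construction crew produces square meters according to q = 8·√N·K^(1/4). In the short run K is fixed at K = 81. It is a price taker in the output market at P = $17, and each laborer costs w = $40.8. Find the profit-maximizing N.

N* = 25

With K = 81, MP_N = (1/2)·8·N^(-1/2)·81^(1/4) = 12·N^(-1/2).
Profit maximization for a price taker requires P·MP_N = w: 17·12·N^(-1/2) = 40.8.
So N^(-1/2) = 0.2, which gives N = 25.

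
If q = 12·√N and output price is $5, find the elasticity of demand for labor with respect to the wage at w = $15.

MP_N = (1/2)·12·N^(-1/2), so P·MP_N = w gives 30·N^(-1/2) = w.
Solving, N(w) = (30/w)^(2). This is a constant-elasticity form: N ∝ w^(−2), so ε = −2.

ε = -2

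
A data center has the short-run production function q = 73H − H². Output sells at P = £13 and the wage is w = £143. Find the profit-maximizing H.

The marginal product of H is MP_H = 73 − 2H.
A price-taking firm hires until the value of the marginal product equals the wage: P·MP_H = w, so 13·(73 − 2H) = 143.
Then 73 − 2H = 11, giving H = 31.

H* = 31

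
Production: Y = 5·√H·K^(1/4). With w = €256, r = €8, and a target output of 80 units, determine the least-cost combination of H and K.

H* = 16, K* = 256

Cost minimization requires the marginal rate of technical substitution to equal the input-price ratio: MP_H/MP_K = w/r.
Here MP_H/MP_K = (1/2)·(K/H)/(1/4) = 2·(K/H). Setting this equal to 256/8 = 32 gives K = 16H.
Substituting into Y = 80: 5·H^(1/2)·(16H)^(1/4) = 80.
Solving, H = 16 and K = 256.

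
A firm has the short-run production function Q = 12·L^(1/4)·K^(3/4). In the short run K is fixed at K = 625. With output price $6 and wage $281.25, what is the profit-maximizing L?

With K = 625, MP_L = (1/4)·12·L^(-3/4)·625^(3/4) = 375·L^(-3/4).
Profit maximization for a price taker requires P·MP_L = w: 6·375·L^(-3/4) = 281.25.
So L^(-3/4) = 0.125, which gives L = 16.

L* = 16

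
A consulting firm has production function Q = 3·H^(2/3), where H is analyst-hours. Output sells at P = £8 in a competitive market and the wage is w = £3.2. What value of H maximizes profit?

H* = 125

MP_H = (2/3)·3·H^(-1/3) = 2·H^(-1/3).
Profit maximization for a price taker requires P·MP_H = w: 8·2·H^(-1/3) = 3.2.
So H^(-1/3) = 0.2, which gives H = 125.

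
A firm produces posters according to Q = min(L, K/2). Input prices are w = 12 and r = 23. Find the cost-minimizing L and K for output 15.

L* = 15, K* = 30

With a fixed-proportions technology, the cost-minimizing bundle uses no slack in either input: L = K/2 = Q.
So L = 15 and K = 2·15 = 30.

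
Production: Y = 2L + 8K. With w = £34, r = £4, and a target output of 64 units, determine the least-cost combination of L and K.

The inputs are perfect substitutes, so the firm uses whichever has the lower cost per unit of output.
Cost per unit of output via L is w/2 = 17; via K it is r/8 = 0.5. K is cheaper.
Producing Y = 64 with K alone: L = 0, K = 8.

L* = 0, K* = 8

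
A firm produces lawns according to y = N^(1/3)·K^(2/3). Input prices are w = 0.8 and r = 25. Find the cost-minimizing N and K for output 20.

Cost minimization requires the marginal rate of technical substitution to equal the input-price ratio: MP_N/MP_K = w/r.
Here MP_N/MP_K = (1/3)·(K/N)/(2/3) = 0.5·(K/N). Setting this equal to 0.8/25 = 0.032 gives K = 0.064N.
Substituting into y = 20: N^(1/3)·(0.064N)^(2/3) = 20.
Solving, N = 125 and K = 8.

N* = 125, K* = 8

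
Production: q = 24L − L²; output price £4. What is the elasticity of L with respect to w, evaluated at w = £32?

From P·MP_L = w with MP_L = 24 − 2L, labor demand is L(w) = (24 − w/4)/2.
dL/dw = −1/(8) = -0.125.
At w = 32, L = 8, so ε = (dL/dw)·(w/L) = (-0.125)·(32/8) = -0.5.

ε = -0.5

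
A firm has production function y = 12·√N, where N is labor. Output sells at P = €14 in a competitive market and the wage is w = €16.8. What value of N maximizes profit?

MP_N = (1/2)·12·N^(-1/2) = 6·N^(-1/2).
Profit maximization for a price taker requires P·MP_N = w: 14·6·N^(-1/2) = 16.8.
So N^(-1/2) = 0.2, which gives N = 25.

N* = 25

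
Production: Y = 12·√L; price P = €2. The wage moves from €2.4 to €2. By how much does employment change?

ΔL = 11

From P·MP_L = w with MP_L = 6·L^(-1/2), the labor demand is L(w) = (12/w)^(2).
At w = 2.4: L = 25. At w = 2: L = 36.
ΔL = 36 − 25 = 11.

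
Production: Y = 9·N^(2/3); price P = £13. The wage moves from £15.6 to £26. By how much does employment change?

From P·MP_N = w with MP_N = 6·N^(-1/3), the labor demand is N(w) = (78/w)^(3).
At w = 15.6: N = 125. At w = 26: N = 27.
ΔN = 27 − 125 = -98.

ΔN = -98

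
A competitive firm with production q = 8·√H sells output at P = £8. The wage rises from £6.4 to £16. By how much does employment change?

ΔH = -21

From P·MP_H = w with MP_H = 4·H^(-1/2), the labor demand is H(w) = (32/w)^(2).
At w = 6.4: H = 25. At w = 16: H = 4.
ΔH = 4 − 25 = -21.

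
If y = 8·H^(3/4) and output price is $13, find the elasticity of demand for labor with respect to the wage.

ε = -4

MP_H = (3/4)·8·H^(-1/4), so P·MP_H = w gives 78·H^(-1/4) = w.
Solving, H(w) = (78/w)^(4). This is a constant-elasticity form: H ∝ w^(−4), so ε = −4.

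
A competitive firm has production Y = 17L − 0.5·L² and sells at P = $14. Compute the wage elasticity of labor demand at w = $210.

ε = -7.5

From P·MP_L = w with MP_L = 17 − L, labor demand is L(w) = 17 − w/14.
dL/dw = −1/(14) = -1/14.
At w = 210, L = 2, so ε = (dL/dw)·(w/L) = (-1/14)·(210/2) = -7.5.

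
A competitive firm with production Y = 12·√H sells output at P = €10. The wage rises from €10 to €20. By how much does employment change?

ΔH = -27

From P·MP_H = w with MP_H = 6·H^(-1/2), the labor demand is H(w) = (60/w)^(2).
At w = 10: H = 36. At w = 20: H = 9.
ΔH = 9 − 36 = -27.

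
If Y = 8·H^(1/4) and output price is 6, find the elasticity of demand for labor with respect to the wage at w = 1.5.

ε = -4/3

MP_H = (1/4)·8·H^(-3/4), so P·MP_H = w gives 12·H^(-3/4) = w.
Solving, H(w) = (12/w)^(4/3). This is a constant-elasticity form: H ∝ w^(−4/3), so ε = −4/3.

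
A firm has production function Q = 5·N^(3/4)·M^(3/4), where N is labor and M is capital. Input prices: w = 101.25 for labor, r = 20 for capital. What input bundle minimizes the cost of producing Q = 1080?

N* = 16, M* = 81

Cost minimization requires the marginal rate of technical substitution to equal the input-price ratio: MP_N/MP_M = w/r.
Here MP_N/MP_M = (3/4)·(M/N)/(3/4) = (M/N). Setting this equal to 101.25/20 = 5.0625 gives M = 5.0625N.
Substituting into Q = 1080: 5·N^(3/4)·(5.0625N)^(3/4) = 1080.
Solving, N = 16 and M = 81.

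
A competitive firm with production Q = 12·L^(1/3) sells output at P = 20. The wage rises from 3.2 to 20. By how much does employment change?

ΔL = -117

From P·MP_L = w with MP_L = 4·L^(-2/3), the labor demand is L(w) = (80/w)^(3/2).
At w = 3.2: L = 125. At w = 20: L = 8.
ΔL = 8 − 125 = -117.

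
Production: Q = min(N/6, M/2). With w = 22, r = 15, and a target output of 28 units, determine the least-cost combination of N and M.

N* = 168, M* = 56

With a fixed-proportions technology, the cost-minimizing bundle uses no slack in either input: N/6 = M/2 = Q.
So N = 6·28 = 168 and M = 2·28 = 56.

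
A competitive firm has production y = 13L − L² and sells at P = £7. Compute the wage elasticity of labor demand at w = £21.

ε = -0.3

From P·MP_L = w with MP_L = 13 − 2L, labor demand is L(w) = (13 − w/7)/2.
dL/dw = −1/(14) = -1/14.
At w = 21, L = 5, so ε = (dL/dw)·(w/L) = (-1/14)·(21/5) = -0.3.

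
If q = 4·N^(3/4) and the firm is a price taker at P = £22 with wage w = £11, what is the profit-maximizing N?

MP_N = (3/4)·4·N^(-1/4) = 3·N^(-1/4).
Profit maximization for a price taker requires P·MP_N = w: 22·3·N^(-1/4) = 11.
So N^(-1/4) = 1/6, which gives N = 1296.

N* = 1296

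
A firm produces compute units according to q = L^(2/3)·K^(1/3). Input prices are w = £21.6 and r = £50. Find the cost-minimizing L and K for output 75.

L* = 125, K* = 27

Cost minimization requires the marginal rate of technical substitution to equal the input-price ratio: MP_L/MP_K = w/r.
Here MP_L/MP_K = (2/3)·(K/L)/(1/3) = 2·(K/L). Setting this equal to 21.6/50 = 0.432 gives K = 0.216L.
Substituting into q = 75: L^(2/3)·(0.216L)^(1/3) = 75.
Solving, L = 125 and K = 27.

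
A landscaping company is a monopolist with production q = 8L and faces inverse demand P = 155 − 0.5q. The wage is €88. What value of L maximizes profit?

L* = 18

Marginal revenue from the inverse demand is MR = 155 − q.
The marginal product is MP_L = 8.
A monopolist hires until marginal revenue product equals the wage: MR·MP_L = w.
(155 − 8L)·8 = 88, so L = 18.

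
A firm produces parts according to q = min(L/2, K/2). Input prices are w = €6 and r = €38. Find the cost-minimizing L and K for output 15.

L* = 30, K* = 30

With a fixed-proportions technology, the cost-minimizing bundle uses no slack in either input: L/2 = K/2 = q.
So L = 2·15 = 30 and K = 2·15 = 30.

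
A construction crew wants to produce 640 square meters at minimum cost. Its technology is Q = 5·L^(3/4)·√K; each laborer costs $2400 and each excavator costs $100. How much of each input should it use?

L* = 16, K* = 256

Cost minimization requires the marginal rate of technical substitution to equal the input-price ratio: MP_L/MP_K = w/r.
Here MP_L/MP_K = (3/4)·(K/L)/(1/2) = 1.5·(K/L). Setting this equal to 2400/100 = 24 gives K = 16L.
Substituting into Q = 640: 5·L^(3/4)·(16L)^(1/2) = 640.
Solving, L = 16 and K = 256.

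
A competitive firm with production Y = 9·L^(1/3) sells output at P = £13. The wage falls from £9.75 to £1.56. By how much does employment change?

From P·MP_L = w with MP_L = 3·L^(-2/3), the labor demand is L(w) = (39/w)^(3/2).
At w = 9.75: L = 8. At w = 1.56: L = 125.
ΔL = 125 − 8 = 117.

ΔL = 117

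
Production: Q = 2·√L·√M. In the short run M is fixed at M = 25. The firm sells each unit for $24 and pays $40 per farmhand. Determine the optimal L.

L* = 9

With M = 25, MP_L = (1/2)·2·L^(-1/2)·25^(1/2) = 5·L^(-1/2).
Profit maximization for a price taker requires P·MP_L = w: 24·5·L^(-1/2) = 40.
So L^(-1/2) = 1/3, which gives L = 9.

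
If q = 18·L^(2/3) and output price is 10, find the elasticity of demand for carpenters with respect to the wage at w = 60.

MP_L = (2/3)·18·L^(-1/3), so P·MP_L = w gives 120·L^(-1/3) = w.
Solving, L(w) = (120/w)^(3). This is a constant-elasticity form: L ∝ w^(−3), so ε = −3.

ε = -3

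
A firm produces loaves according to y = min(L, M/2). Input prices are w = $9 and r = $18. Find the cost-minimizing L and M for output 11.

With a fixed-proportions technology, the cost-minimizing bundle uses no slack in either input: L = M/2 = y.
So L = 11 and M = 2·11 = 22.

L* = 11, M* = 22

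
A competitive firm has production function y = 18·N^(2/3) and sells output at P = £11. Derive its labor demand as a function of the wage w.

N(w) = 2299968/w³

MP_N = (2/3)·18·N^(-1/3) = 12·N^(-1/3).
Setting P·MP_N = w: 132·N^(-1/3) = w.
Solving for N: N^(-1/3) = w/132, so N = (132/w)^(3).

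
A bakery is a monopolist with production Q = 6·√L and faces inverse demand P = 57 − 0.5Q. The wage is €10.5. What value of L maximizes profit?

Marginal revenue from the inverse demand is MR = 57 − Q.
The marginal product is MP_L = 3·L^(-1/2).
A monopolist hires until marginal revenue product equals the wage: MR·MP_L = w.
At L, Q = 6·√L. Substituting and solving: (57 − 6·√L)·3·L^(-1/2) = 10.5 gives L = 36.

L* = 36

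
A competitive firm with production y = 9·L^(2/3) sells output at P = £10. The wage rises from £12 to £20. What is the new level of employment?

L* = 27

From P·MP_L = w with MP_L = 6·L^(-1/3), the labor demand is L(w) = (60/w)^(3).
At w = 12: L = 125. At w = 20: L = 27.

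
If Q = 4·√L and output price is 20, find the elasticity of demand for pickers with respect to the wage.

MP_L = (1/2)·4·L^(-1/2), so P·MP_L = w gives 40·L^(-1/2) = w.
Solving, L(w) = (40/w)^(2). This is a constant-elasticity form: L ∝ w^(−2), so ε = −2.

ε = -2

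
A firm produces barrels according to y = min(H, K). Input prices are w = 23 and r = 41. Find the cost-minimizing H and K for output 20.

H* = 20, K* = 20

With a fixed-proportions technology, the cost-minimizing bundle uses no slack in either input: H = K = y.
So H = 20 and K = 20.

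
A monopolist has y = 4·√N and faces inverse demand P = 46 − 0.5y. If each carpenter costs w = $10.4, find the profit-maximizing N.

Marginal revenue from the inverse demand is MR = 46 − y.
The marginal product is MP_N = 2·N^(-1/2).
A monopolist hires until marginal revenue product equals the wage: MR·MP_N = w.
At N, y = 4·√N. Substituting and solving: (46 − 4·√N)·2·N^(-1/2) = 10.4 gives N = 25.

N* = 25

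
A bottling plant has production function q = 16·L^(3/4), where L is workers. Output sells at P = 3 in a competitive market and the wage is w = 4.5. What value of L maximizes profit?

MP_L = (3/4)·16·L^(-1/4) = 12·L^(-1/4).
Profit maximization for a price taker requires P·MP_L = w: 3·12·L^(-1/4) = 4.5.
So L^(-1/4) = 0.125, which gives L = 4096.

L* = 4096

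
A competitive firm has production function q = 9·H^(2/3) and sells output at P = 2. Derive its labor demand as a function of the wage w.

MP_H = (2/3)·9·H^(-1/3) = 6·H^(-1/3).
Setting P·MP_H = w: 12·H^(-1/3) = w.
Solving for H: H^(-1/3) = w/12, so H = (12/w)^(3).

H(w) = 1728/w³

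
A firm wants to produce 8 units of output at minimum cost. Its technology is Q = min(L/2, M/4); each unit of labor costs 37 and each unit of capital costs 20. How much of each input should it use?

L* = 16, M* = 32

With a fixed-proportions technology, the cost-minimizing bundle uses no slack in either input: L/2 = M/4 = Q.
So L = 2·8 = 16 and M = 4·8 = 32.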